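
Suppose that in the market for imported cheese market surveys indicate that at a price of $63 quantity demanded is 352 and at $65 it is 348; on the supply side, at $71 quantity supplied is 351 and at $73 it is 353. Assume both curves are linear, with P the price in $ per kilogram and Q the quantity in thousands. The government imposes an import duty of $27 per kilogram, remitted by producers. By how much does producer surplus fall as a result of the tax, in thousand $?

Demand slope: (348 − 352)/(65 − 63) = -2, so Qd = 478 − 2P.
Supply slope: (353 − 351)/(73 − 71) = 1, so Qs = P + 280.
Before the tax: set 478 − 2P = P + 280 → P* = $66, Q* = 346.
With the tax collected from producers, supply shifts: Qs = (P − 27) + 280.
Solving gives Q = 328 with buyers paying $75 and producers receiving $48 (the $27 wedge).
ΔPS is the trapezoid between Q = 328 and Q = 346 of height $18: ½ · (346 + 328) · 18 = $6066.

Producer surplus falls by $6066 thousand.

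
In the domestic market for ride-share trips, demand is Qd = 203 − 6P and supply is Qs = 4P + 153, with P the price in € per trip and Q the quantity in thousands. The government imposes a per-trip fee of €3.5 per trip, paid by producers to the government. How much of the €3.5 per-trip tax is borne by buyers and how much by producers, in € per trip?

Without the tax, 203 − 6P = 4P + 153 gives 10P = 50, so P* = €5 and Q* = 173.
With the tax collected from producers, supply shifts: Qs = 4(P − 3.5) + 153.
New equilibrium: buyers pay €6.4, producers receive €2.9, Q = 164.6. (Wedge: Pb − Ps = 3.5.)
Burden on buyers: €1.4; on producers: €2.1. (They sum to €3.5.)
The less price-elastic side of the market bears the larger share of a per-unit tax.

Buyers bear €1.4 per trip; producers bear €2.1 per trip.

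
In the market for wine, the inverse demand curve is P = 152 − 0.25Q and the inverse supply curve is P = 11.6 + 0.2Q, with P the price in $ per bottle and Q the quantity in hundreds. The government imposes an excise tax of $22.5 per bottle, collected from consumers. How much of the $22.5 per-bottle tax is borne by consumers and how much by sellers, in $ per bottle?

Rewrite in direct form: Qd = 608 − 4P and Qs = 5P − 58.
Before the tax: set 608 − 4P = 5P − 58 → P* = $74, Q* = 312.
With the tax collected from consumers, demand (in seller-price terms) shifts: Qd = 608 − 4(P + 22.5).
New equilibrium: consumers pay $86.5, sellers receive $64, Q = 262. (Wedge: Pb − Ps = 22.5.)
Burden on consumers: $12.5; on sellers: $10. (They sum to $22.5.)

Consumers bear $12.5 per bottle; sellers bear $10 per bottle.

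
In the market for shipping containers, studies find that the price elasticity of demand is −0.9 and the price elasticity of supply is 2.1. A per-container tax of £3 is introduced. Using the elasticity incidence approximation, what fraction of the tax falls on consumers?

Consumers' share ≈ 0.7.

Incidence ratio: consumers' share ≈ εs / (εs + |εd|) = 2.1 / (2.1 + 0.9) = 0.7.
Supply is the more elastic side, so consumers bear the larger share.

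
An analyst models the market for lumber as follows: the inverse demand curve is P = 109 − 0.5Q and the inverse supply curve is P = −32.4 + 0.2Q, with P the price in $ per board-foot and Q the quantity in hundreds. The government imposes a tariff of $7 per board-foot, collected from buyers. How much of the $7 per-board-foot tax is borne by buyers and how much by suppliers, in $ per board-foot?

Buyers bear $5 per board-foot; suppliers bear $2 per board-foot.

Rewrite in direct form: Qd = 218 − 2P and Qs = 5P + 162.
Before the tax: set 218 − 2P = 5P + 162 → P* = $8, Q* = 202.
With the tax collected from buyers, demand (in seller-price terms) shifts: Qd = 218 − 2(P + 7).
New equilibrium: buyers pay $13, suppliers receive $6, Q = 192. (Wedge: Pb − Ps = 7.)
Burden on buyers: $5; on suppliers: $2. (They sum to $7.)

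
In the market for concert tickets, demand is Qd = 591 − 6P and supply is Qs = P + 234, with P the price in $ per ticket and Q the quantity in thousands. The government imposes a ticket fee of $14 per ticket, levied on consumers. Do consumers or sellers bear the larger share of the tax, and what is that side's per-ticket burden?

Without the tax, 591 − 6P = P + 234 gives 7P = 357, so P* = $51 and Q* = 285.
With the tax collected from consumers, demand (in seller-price terms) shifts: Qd = 591 − 6(P + 14).
Solving gives Q = 273 with consumers paying $53 and sellers receiving $39 (the $14 wedge).
Per-ticket burden: consumers $2, sellers $12.
Sellers take the larger share because supply is less price-elastic here (demand slope 6 vs supply slope 1).

Sellers bear the larger share: $12 per ticket.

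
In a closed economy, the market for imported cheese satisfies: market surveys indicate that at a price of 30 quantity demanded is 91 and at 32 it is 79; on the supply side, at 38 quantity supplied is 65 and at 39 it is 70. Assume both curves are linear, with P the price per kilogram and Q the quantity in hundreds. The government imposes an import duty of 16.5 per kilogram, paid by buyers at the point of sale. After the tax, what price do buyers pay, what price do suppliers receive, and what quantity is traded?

Demand slope: (79 − 91)/(32 − 30) = -6, so Qd = 271 − 6P.
Supply slope: (70 − 65)/(39 − 38) = 5, so Qs = 5P − 125.
Without the tax, 271 − 6P = 5P − 125 gives 11P = 396, so P* = 36 and Q* = 55.
With the tax collected from buyers, demand (in seller-price terms) shifts: Qd = 271 − 6(P + 16.5).
Solving gives Q = 10 with buyers paying 43.5 and suppliers receiving 27 (the 16.5 wedge).

Buyers pay 43.5; suppliers receive 27; quantity = 10.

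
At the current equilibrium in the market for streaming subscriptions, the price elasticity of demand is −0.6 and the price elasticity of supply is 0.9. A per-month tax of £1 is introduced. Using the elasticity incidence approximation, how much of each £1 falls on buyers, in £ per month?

Buyers bear ≈ £0.6 per month.

Incidence ratio: buyers' share ≈ εs / (εs + |εd|) = 0.9 / (0.9 + 0.6) = 0.6.
So buyers bear ≈ 0.6 × £1 = £0.6; sellers bear £0.4.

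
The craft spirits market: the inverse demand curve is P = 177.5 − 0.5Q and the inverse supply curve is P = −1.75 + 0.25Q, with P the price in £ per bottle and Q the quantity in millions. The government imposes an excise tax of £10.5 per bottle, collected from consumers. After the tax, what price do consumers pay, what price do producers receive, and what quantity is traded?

Inverting to Q(P) form: Qd = 355 − 2P; Qs = 4P + 7.
Without the tax, 355 − 2P = 4P + 7 gives 6P = 348, so P* = £58 and Q* = 239.
With the tax collected from consumers, demand (in seller-price terms) shifts: Qd = 355 − 2(P + 10.5).
New equilibrium: consumers pay £65, producers receive £54.5, Q = 225. (Wedge: Pb − Ps = 10.5.)

Consumers pay £65; producers receive £54.5; quantity = 225.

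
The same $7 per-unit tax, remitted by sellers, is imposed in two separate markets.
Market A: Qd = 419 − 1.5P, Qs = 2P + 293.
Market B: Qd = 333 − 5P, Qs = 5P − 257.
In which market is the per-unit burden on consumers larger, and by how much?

Market A, by $0.5.

Market A: pre-tax P* = $36, Q* = 365; post-tax Q = 359; per-unit burden on consumers = $4.
Market B: pre-tax P* = $59, Q* = 38; post-tax Q = 20.5; per-unit burden on consumers = $3.5.
Difference: $4 vs $3.5 → market A is larger by $0.5.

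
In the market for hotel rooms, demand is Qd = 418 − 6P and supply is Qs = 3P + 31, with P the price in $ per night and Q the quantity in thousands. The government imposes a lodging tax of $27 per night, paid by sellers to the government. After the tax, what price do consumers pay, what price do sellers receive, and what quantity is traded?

Consumers pay $52; sellers receive $25; quantity = 106.

Without the tax, 418 − 6P = 3P + 31 gives 9P = 387, so P* = $43 and Q* = 160.
With the tax collected from sellers, supply shifts: Qs = 3(P − 27) + 31.
Solving gives Q = 106 with consumers paying $52 and sellers receiving $25 (the $27 wedge).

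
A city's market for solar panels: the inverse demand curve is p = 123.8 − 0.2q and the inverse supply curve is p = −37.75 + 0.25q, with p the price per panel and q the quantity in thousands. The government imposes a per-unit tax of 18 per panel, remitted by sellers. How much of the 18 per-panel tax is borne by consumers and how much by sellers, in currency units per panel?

Consumers bear 8 per panel; sellers bear 10 per panel.

Rewrite in direct form: qd = 619 − 5p and qs = 4p + 151.
Before the tax: set 619 − 5p = 4p + 151 → p* = 52, q* = 359.
With the tax collected from sellers, supply shifts: qs = 4(p − 18) + 151.
New equilibrium: consumers pay 60, sellers receive 42, q = 319. (Wedge: pb − ps = 18.)
Burden on consumers: 8; on sellers: 10. (They sum to 18.)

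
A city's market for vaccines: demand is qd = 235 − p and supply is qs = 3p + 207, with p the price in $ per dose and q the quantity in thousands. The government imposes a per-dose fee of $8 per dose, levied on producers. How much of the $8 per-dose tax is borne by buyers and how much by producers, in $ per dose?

Buyers bear $6 per dose; producers bear $2 per dose.

Without the tax, 235 − p = 3p + 207 gives 4p = 28, so p* = $7 and q* = 228.
With the tax collected from producers, supply shifts: qs = 3(p − 8) + 207.
New equilibrium: buyers pay $13, producers receive $5, q = 222. (Wedge: pb − ps = 8.)
Burden on buyers: $6; on producers: $2. (They sum to $8.)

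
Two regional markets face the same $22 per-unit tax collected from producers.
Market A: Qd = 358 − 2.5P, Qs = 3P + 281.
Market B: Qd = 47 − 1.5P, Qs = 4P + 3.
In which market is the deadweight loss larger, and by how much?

Market A, by $66.

Market A: pre-tax P* = $14, Q* = 323; post-tax Q = 293; deadweight loss = $330.
Market B: pre-tax P* = $8, Q* = 35; post-tax Q = 11; deadweight loss = $264.
Difference: $330 vs $264 → market A is larger by $66.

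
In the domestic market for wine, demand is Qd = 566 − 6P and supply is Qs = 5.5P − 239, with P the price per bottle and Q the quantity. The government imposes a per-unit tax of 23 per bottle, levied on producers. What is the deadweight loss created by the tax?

Deadweight loss = 759.

Before the tax: set 566 − 6P = 5.5P − 239 → P* = 70, Q* = 146.
With the tax collected from producers, supply shifts: Qs = 5.5(P − 23) − 239.
New equilibrium: consumers pay 81, producers receive 58, Q = 80. (Wedge: Pb − Ps = 23.)
Quantity falls by |ΔQ| = |146 − 80| = 66.
DWL = ½ · t · |ΔQ| = ½ · 23 · 66 = 759.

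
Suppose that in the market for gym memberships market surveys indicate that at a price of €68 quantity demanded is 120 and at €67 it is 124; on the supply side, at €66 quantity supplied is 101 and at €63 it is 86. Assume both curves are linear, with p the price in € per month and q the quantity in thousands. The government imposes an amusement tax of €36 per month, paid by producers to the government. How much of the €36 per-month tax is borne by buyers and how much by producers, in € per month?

Buyers bear €20 per month; producers bear €16 per month.

Demand slope: (124 − 120)/(67 − 68) = -4, so qd = 392 − 4p.
Supply slope: (86 − 101)/(63 − 66) = 5, so qs = 5p − 229.
Before the tax: set 392 − 4p = 5p − 229 → p* = €69, q* = 116.
With the tax collected from producers, supply shifts: qs = 5(p − 36) − 229.
New equilibrium: buyers pay €89, producers receive €53, q = 36. (Wedge: pb − ps = 36.)
Burden on buyers: €20; on producers: €16. (They sum to €36.)
The less price-elastic side of the market bears the larger share of a per-unit tax.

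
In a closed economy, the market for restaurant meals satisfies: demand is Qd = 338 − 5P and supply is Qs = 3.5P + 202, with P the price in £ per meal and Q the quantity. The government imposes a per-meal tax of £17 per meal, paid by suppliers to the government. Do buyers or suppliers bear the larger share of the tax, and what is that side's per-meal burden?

Before the tax: set 338 − 5P = 3.5P + 202 → P* = £16, Q* = 258.
With the tax collected from suppliers, supply shifts: Qs = 3.5(P − 17) + 202.
New equilibrium: buyers pay £23, suppliers receive £6, Q = 223. (Wedge: Pb − Ps = 17.)
Per-meal burden: buyers £7, suppliers £10.
Suppliers take the larger share because supply is less price-elastic here (demand slope 5 vs supply slope 3.5).

Suppliers bear the larger share: £10 per meal.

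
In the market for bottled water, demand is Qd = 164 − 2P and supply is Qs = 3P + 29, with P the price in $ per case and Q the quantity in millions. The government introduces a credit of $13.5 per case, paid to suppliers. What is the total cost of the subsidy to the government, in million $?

Without the subsidy, 164 − 2P = 3P + 29 gives 5P = 135, so P* = $27 and Q* = 110.
With a per-unit subsidy paid to suppliers, each receives P + 13.5 per unit sold, so supply becomes Qs = 3(P + 13.5) + 29.
New equilibrium: consumers pay $18.9, suppliers receive $32.4, Q = 126.2. (Wedge: Pb − Ps = −13.5.)
Outlay = t · Q = 13.5 · 126.2 = $1703.7.

Government outlay = $1703.7 million.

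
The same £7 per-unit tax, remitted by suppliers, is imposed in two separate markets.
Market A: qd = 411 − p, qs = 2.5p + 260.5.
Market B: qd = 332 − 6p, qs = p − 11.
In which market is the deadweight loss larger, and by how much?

Market A: pre-tax p* = £43, q* = 368; post-tax q = 363; deadweight loss = £17.5.
Market B: pre-tax p* = £49, q* = 38; post-tax q = 32; deadweight loss = £21.
Difference: £17.5 vs £21 → market B is larger by £3.5.

Market B, by £3.5.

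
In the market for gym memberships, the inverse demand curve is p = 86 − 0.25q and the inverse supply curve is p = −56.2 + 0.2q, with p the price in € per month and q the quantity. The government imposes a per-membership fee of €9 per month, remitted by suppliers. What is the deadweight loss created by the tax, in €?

Rewrite in direct form: qd = 344 − 4p and qs = 5p + 281.
Before the tax: set 344 − 4p = 5p + 281 → p* = €7, q* = 316.
With the tax collected from suppliers, supply shifts: qs = 5(p − 9) + 281.
New equilibrium: buyers pay €12, suppliers receive €3, q = 296. (Wedge: pb − ps = 9.)
Quantity falls by |ΔQ| = |316 − 296| = 20.
DWL = ½ · t · |ΔQ| = ½ · 9 · 20 = €90.

Deadweight loss = €90.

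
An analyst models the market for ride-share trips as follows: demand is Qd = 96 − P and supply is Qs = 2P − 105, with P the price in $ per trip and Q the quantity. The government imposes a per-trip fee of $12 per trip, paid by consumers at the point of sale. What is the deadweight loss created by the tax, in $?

Without the tax, 96 − P = 2P − 105 gives 3P = 201, so P* = $67 and Q* = 29.
With the tax collected from consumers, demand (in seller-price terms) shifts: Qd = 96 − (P + 12).
Solving gives Q = 21 with consumers paying $75 and producers receiving $63 (the $12 wedge).
Quantity falls by |ΔQ| = |29 − 21| = 8.
DWL = ½ · t · |ΔQ| = ½ · 12 · 8 = $48.

Deadweight loss = $48.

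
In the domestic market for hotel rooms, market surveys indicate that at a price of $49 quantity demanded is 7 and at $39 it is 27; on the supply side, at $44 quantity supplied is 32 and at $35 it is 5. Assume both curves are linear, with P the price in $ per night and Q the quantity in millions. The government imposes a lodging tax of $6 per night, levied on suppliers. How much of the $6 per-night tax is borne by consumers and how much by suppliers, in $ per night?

Consumers bear $3.6 per night; suppliers bear $2.4 per night.

Demand slope: (27 − 7)/(39 − 49) = -2, so Qd = 105 − 2P.
Supply slope: (5 − 32)/(35 − 44) = 3, so Qs = 3P − 100.
Before the tax: set 105 − 2P = 3P − 100 → P* = $41, Q* = 23.
With the tax collected from suppliers, supply shifts: Qs = 3(P − 6) − 100.
Solving gives Q = 15.8 with consumers paying $44.6 and suppliers receiving $38.6 (the $6 wedge).
Burden on consumers: $3.6; on suppliers: $2.4. (They sum to $6.)
The less price-elastic side of the market bears the larger share of a per-unit tax.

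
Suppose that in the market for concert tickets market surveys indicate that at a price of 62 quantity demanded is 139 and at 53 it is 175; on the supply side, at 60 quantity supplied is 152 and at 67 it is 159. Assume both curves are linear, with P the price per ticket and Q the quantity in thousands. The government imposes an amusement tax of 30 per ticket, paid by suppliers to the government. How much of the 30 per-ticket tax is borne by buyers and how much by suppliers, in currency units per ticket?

Buyers bear 6 per ticket; suppliers bear 24 per ticket.

Demand slope: (175 − 139)/(53 − 62) = -4, so Qd = 387 − 4P.
Supply slope: (159 − 152)/(67 − 60) = 1, so Qs = P + 92.
Without the tax, 387 − 4P = P + 92 gives 5P = 295, so P* = 59 and Q* = 151.
With the tax collected from suppliers, supply shifts: Qs = (P − 30) + 92.
New equilibrium: buyers pay 65, suppliers receive 35, Q = 127. (Wedge: Pb − Ps = 30.)
Burden on buyers: 6; on suppliers: 24. (They sum to 30.)
The less price-elastic side of the market bears the larger share of a per-unit tax.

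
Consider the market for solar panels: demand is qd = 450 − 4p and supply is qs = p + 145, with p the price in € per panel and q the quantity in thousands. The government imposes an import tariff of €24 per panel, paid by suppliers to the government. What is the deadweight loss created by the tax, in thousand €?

Deadweight loss = €230.4 thousand.

Before the tax: set 450 − 4p = p + 145 → p* = €61, q* = 206.
With the tax collected from suppliers, supply shifts: qs = (p − 24) + 145.
Solving gives q = 186.8 with buyers paying €65.8 and suppliers receiving €41.8 (the €24 wedge).
Quantity falls by |ΔQ| = |206 − 186.8| = 19.2.
DWL = ½ · t · |ΔQ| = ½ · 24 · 19.2 = €230.4.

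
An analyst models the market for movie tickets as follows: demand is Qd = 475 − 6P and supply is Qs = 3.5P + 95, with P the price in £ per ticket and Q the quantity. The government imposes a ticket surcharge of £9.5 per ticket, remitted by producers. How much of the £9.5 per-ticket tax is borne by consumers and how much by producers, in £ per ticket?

Consumers bear £3.5 per ticket; producers bear £6 per ticket.

Before the tax: set 475 − 6P = 3.5P + 95 → P* = £40, Q* = 235.
With the tax collected from producers, supply shifts: Qs = 3.5(P − 9.5) + 95.
Solving gives Q = 214 with consumers paying £43.5 and producers receiving £34 (the £9.5 wedge).
Burden on consumers: £3.5; on producers: £6. (They sum to £9.5.)
The less price-elastic side of the market bears the larger share of a per-unit tax.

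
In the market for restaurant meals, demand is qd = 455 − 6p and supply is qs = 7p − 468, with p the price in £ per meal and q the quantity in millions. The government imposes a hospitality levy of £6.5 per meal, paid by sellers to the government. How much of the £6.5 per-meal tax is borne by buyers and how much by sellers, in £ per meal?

Buyers bear £3.5 per meal; sellers bear £3 per meal.

Before the tax: set 455 − 6p = 7p − 468 → p* = £71, q* = 29.
With the tax collected from sellers, supply shifts: qs = 7(p − 6.5) − 468.
Solving gives q = 8 with buyers paying £74.5 and sellers receiving £68 (the £6.5 wedge).
Burden on buyers: £3.5; on sellers: £3. (They sum to £6.5.)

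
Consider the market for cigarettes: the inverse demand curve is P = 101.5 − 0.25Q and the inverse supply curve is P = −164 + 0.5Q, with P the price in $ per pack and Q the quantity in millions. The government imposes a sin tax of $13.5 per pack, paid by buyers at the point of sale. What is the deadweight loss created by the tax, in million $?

Deadweight loss = $121.5 million.

Inverting to Q(P) form: Qd = 406 − 4P; Qs = 2P + 328.
Before the tax: set 406 − 4P = 2P + 328 → P* = $13, Q* = 354.
With the tax collected from buyers, demand (in seller-price terms) shifts: Qd = 406 − 4(P + 13.5).
New equilibrium: buyers pay $17.5, sellers receive $4, Q = 336. (Wedge: Pb − Ps = 13.5.)
Quantity falls by |ΔQ| = |354 − 336| = 18.
DWL = ½ · t · |ΔQ| = ½ · 13.5 · 18 = $121.5.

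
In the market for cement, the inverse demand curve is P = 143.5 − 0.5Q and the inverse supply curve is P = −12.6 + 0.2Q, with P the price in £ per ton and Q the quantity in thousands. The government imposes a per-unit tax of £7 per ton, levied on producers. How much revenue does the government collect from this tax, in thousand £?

Rewrite in direct form: Qd = 287 − 2P and Qs = 5P + 63.
Before the tax: set 287 − 2P = 5P + 63 → P* = £32, Q* = 223.
With the tax collected from producers, supply shifts: Qs = 5(P − 7) + 63.
New equilibrium: buyers pay £37, producers receive £30, Q = 213. (Wedge: Pb − Ps = 7.)
Revenue = t · Q = 7 · 213 = £1491.

Tax revenue = £1491 thousand.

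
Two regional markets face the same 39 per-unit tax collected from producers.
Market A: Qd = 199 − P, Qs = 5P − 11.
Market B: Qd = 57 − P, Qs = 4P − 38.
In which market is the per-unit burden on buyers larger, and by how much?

Market A, by 1.3.

Market A: pre-tax P* = 35, Q* = 164; post-tax Q = 131.5; per-unit burden on buyers = 32.5.
Market B: pre-tax P* = 19, Q* = 38; post-tax Q = 6.8; per-unit burden on buyers = 31.2.
Difference: 32.5 vs 31.2 → market A is larger by 1.3.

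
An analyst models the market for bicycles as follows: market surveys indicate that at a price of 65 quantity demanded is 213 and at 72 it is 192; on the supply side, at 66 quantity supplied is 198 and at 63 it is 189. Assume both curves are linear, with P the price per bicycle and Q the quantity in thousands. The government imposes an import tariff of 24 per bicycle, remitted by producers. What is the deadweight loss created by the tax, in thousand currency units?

Demand slope: (192 − 213)/(72 − 65) = -3, so Qd = 408 − 3P.
Supply slope: (189 − 198)/(63 − 66) = 3, so Qs = 3P.
Before the tax: set 408 − 3P = 3P → P* = 68, Q* = 204.
With the tax collected from producers, supply shifts: Qs = 3(P − 24).
Solving gives Q = 168 with buyers paying 80 and producers receiving 56 (the 24 wedge).
Quantity falls by |ΔQ| = |204 − 168| = 36.
DWL = ½ · t · |ΔQ| = ½ · 24 · 36 = 432.

Deadweight loss = 432 thousand.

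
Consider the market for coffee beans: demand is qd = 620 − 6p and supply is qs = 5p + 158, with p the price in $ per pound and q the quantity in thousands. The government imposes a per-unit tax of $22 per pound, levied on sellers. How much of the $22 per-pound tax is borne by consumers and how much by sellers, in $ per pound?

Before the tax: set 620 − 6p = 5p + 158 → p* = $42, q* = 368.
With the tax collected from sellers, supply shifts: qs = 5(p − 22) + 158.
New equilibrium: consumers pay $52, sellers receive $30, q = 308. (Wedge: pb − ps = 22.)
Burden on consumers: $10; on sellers: $12. (They sum to $22.)

Consumers bear $10 per pound; sellers bear $12 per pound.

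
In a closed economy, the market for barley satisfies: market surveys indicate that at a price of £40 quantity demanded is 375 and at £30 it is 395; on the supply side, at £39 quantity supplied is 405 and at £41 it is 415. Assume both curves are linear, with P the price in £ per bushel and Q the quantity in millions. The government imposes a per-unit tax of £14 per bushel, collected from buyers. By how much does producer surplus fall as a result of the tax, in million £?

Demand slope: (395 − 375)/(30 − 40) = -2, so Qd = 455 − 2P.
Supply slope: (415 − 405)/(41 − 39) = 5, so Qs = 5P + 210.
Without the tax, 455 − 2P = 5P + 210 gives 7P = 245, so P* = £35 and Q* = 385.
With the tax collected from buyers, demand (in seller-price terms) shifts: Qd = 455 − 2(P + 14).
New equilibrium: buyers pay £45, producers receive £31, Q = 365. (Wedge: Pb − Ps = 14.)
ΔPS is the trapezoid between Q = 365 and Q = 385 of height £4: ½ · (385 + 365) · 4 = £1500.

Producer surplus falls by £1500 million.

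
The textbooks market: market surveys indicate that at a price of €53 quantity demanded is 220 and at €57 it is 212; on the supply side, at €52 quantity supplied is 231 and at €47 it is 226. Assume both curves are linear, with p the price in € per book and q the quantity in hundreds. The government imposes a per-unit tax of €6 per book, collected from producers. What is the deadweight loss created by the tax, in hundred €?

Deadweight loss = €12 hundred.

Demand slope: (212 − 220)/(57 − 53) = -2, so qd = 326 − 2p.
Supply slope: (226 − 231)/(47 − 52) = 1, so qs = p + 179.
Before the tax: set 326 − 2p = p + 179 → p* = €49, q* = 228.
With the tax collected from producers, supply shifts: qs = (p − 6) + 179.
Solving gives q = 224 with consumers paying €51 and producers receiving €45 (the €6 wedge).
Quantity falls by |ΔQ| = |228 − 224| = 4.
DWL = ½ · t · |ΔQ| = ½ · 6 · 4 = €12.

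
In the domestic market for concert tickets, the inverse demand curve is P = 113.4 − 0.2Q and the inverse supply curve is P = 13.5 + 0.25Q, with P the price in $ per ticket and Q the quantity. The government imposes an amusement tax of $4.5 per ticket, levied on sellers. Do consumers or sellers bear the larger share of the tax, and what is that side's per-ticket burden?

Sellers bear the larger share: $2.5 per ticket.

Rewrite in direct form: Qd = 567 − 5P and Qs = 4P − 54.
Before the tax: set 567 − 5P = 4P − 54 → P* = $69, Q* = 222.
With the tax collected from sellers, supply shifts: Qs = 4(P − 4.5) − 54.
Solving gives Q = 212 with consumers paying $71 and sellers receiving $66.5 (the $4.5 wedge).
Per-ticket burden: consumers $2, sellers $2.5.
Sellers take the larger share because supply is less price-elastic here (demand slope 5 vs supply slope 4).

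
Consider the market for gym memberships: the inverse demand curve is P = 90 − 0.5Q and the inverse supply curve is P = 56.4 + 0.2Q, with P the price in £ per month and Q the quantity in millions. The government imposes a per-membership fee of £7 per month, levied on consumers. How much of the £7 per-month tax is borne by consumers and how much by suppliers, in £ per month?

Consumers bear £5 per month; suppliers bear £2 per month.

Rewrite in direct form: Qd = 180 − 2P and Qs = 5P − 282.
Before the tax: set 180 − 2P = 5P − 282 → P* = £66, Q* = 48.
With the tax collected from consumers, demand (in seller-price terms) shifts: Qd = 180 − 2(P + 7).
Solving gives Q = 38 with consumers paying £71 and suppliers receiving £64 (the £7 wedge).
Burden on consumers: £5; on suppliers: £2. (They sum to £7.)
The less price-elastic side of the market bears the larger share of a per-unit tax.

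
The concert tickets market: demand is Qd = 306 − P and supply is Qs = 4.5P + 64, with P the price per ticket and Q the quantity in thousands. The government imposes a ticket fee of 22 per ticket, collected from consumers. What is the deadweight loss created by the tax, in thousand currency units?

Before the tax: set 306 − P = 4.5P + 64 → P* = 44, Q* = 262.
With the tax collected from consumers, demand (in seller-price terms) shifts: Qd = 306 − (P + 22).
New equilibrium: consumers pay 62, suppliers receive 40, Q = 244. (Wedge: Pb − Ps = 22.)
Quantity falls by |ΔQ| = |262 − 244| = 18.
DWL = ½ · t · |ΔQ| = ½ · 22 · 18 = 198.

Deadweight loss = 198 thousand.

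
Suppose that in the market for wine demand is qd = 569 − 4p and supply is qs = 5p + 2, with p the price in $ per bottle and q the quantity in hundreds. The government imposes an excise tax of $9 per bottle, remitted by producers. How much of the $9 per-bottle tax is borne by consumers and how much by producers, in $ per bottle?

Before the tax: set 569 − 4p = 5p + 2 → p* = $63, q* = 317.
With the tax collected from producers, supply shifts: qs = 5(p − 9) + 2.
New equilibrium: consumers pay $68, producers receive $59, q = 297. (Wedge: pb − ps = 9.)
Burden on consumers: $5; on producers: $4. (They sum to $9.)

Consumers bear $5 per bottle; producers bear $4 per bottle.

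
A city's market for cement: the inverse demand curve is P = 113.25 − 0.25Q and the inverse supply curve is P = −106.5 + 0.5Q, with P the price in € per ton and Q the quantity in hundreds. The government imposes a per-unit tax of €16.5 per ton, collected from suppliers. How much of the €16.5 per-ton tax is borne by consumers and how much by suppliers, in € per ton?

Consumers bear €5.5 per ton; suppliers bear €11 per ton.

Rewrite in direct form: Qd = 453 − 4P and Qs = 2P + 213.
Before the tax: set 453 − 4P = 2P + 213 → P* = €40, Q* = 293.
With the tax collected from suppliers, supply shifts: Qs = 2(P − 16.5) + 213.
New equilibrium: consumers pay €45.5, suppliers receive €29, Q = 271. (Wedge: Pb − Ps = 16.5.)
Burden on consumers: €5.5; on suppliers: €11. (They sum to €16.5.)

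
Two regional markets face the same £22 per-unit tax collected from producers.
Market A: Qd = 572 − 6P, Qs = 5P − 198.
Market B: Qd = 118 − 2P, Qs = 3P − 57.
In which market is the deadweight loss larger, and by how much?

Market A: pre-tax P* = £70, Q* = 152; post-tax Q = 92; deadweight loss = £660.
Market B: pre-tax P* = £35, Q* = 48; post-tax Q = 21.6; deadweight loss = £290.4.
Difference: £660 vs £290.4 → market A is larger by £369.6.

Market A, by £369.6.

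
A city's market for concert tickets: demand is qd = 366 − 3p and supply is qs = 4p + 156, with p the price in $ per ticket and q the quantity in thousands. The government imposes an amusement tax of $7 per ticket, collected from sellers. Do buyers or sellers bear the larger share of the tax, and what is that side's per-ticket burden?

Buyers bear the larger share: $4 per ticket.

Before the tax: set 366 − 3p = 4p + 156 → p* = $30, q* = 276.
With the tax collected from sellers, supply shifts: qs = 4(p − 7) + 156.
Solving gives q = 264 with buyers paying $34 and sellers receiving $27 (the $7 wedge).
Per-ticket burden: buyers $4, sellers $3.
Buyers take the larger share because demand is less price-elastic here (demand slope 3 vs supply slope 4).
The less price-elastic side of the market bears the larger share of a per-unit tax.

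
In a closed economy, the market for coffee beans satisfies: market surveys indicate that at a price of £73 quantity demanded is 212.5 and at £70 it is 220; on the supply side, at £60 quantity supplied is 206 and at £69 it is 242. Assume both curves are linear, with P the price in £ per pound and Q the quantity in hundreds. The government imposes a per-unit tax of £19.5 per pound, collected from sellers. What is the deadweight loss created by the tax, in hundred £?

Deadweight loss = £292.5 hundred.

Demand slope: (220 − 212.5)/(70 − 73) = -2.5, so Qd = 395 − 2.5P.
Supply slope: (242 − 206)/(69 − 60) = 4, so Qs = 4P − 34.
Before the tax: set 395 − 2.5P = 4P − 34 → P* = £66, Q* = 230.
With the tax collected from sellers, supply shifts: Qs = 4(P − 19.5) − 34.
Solving gives Q = 200 with consumers paying £78 and sellers receiving £58.5 (the £19.5 wedge).
Quantity falls by |ΔQ| = |230 − 200| = 30.
DWL = ½ · t · |ΔQ| = ½ · 19.5 · 30 = £292.5.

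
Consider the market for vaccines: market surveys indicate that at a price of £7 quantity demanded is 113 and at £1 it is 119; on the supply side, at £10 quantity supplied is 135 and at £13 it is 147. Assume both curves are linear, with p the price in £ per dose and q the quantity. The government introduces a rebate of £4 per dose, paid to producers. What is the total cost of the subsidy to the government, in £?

Demand slope: (119 − 113)/(1 − 7) = -1, so qd = 120 − p.
Supply slope: (147 − 135)/(13 − 10) = 4, so qs = 4p + 95.
Before the subsidy: set 120 − p = 4p + 95 → p* = £5, q* = 115.
With a per-unit subsidy paid to producers, each receives p + 4 per unit sold, so supply becomes qs = 4(p + 4) + 95.
New equilibrium: consumers pay £1.8, producers receive £5.8, q = 118.2. (Wedge: pb − ps = −4.)
Outlay = t · Q = 4 · 118.2 = £472.8.

Government outlay = £472.8.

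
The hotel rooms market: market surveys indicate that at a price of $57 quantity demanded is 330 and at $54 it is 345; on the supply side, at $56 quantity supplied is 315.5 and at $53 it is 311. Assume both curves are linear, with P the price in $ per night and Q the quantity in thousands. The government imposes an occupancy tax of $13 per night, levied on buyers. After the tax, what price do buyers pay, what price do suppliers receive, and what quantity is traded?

Demand slope: (345 − 330)/(54 − 57) = -5, so Qd = 615 − 5P.
Supply slope: (311 − 315.5)/(53 − 56) = 1.5, so Qs = 1.5P + 231.5.
Without the tax, 615 − 5P = 1.5P + 231.5 gives 6.5P = 383.5, so P* = $59 and Q* = 320.
With the tax collected from buyers, demand (in seller-price terms) shifts: Qd = 615 − 5(P + 13).
New equilibrium: buyers pay $62, suppliers receive $49, Q = 305. (Wedge: Pb − Ps = 13.)

Buyers pay $62; suppliers receive $49; quantity = 305.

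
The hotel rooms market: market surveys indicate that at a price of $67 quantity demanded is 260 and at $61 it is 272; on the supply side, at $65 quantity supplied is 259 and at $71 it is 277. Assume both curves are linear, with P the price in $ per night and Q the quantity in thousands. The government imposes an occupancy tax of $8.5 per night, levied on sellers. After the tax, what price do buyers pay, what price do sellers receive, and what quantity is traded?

Demand slope: (272 − 260)/(61 − 67) = -2, so Qd = 394 − 2P.
Supply slope: (277 − 259)/(71 − 65) = 3, so Qs = 3P + 64.
Before the tax: set 394 − 2P = 3P + 64 → P* = $66, Q* = 262.
With the tax collected from sellers, supply shifts: Qs = 3(P − 8.5) + 64.
New equilibrium: buyers pay $71.1, sellers receive $62.6, Q = 251.8. (Wedge: Pb − Ps = 8.5.)

Buyers pay $71.1; sellers receive $62.6; quantity = 251.8.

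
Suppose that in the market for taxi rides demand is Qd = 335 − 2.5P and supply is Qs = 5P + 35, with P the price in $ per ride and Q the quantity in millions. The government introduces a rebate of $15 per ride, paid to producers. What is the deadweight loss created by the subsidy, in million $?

Before the subsidy: set 335 − 2.5P = 5P + 35 → P* = $40, Q* = 235.
With a per-unit subsidy paid to producers, each receives P + 15 per unit sold, so supply becomes Qs = 5(P + 15) + 35.
New equilibrium: buyers pay $30, producers receive $45, Q = 260. (Wedge: Pb − Ps = −15.)
Quantity rises by |ΔQ| = |235 − 260| = 25.
DWL = ½ · t · |ΔQ| = ½ · 15 · 25 = $187.5.

Deadweight loss = $187.5 million.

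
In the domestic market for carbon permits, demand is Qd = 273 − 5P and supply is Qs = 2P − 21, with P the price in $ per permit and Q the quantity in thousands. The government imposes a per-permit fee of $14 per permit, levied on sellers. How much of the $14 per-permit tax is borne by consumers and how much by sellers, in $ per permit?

Consumers bear $4 per permit; sellers bear $10 per permit.

Before the tax: set 273 − 5P = 2P − 21 → P* = $42, Q* = 63.
With the tax collected from sellers, supply shifts: Qs = 2(P − 14) − 21.
New equilibrium: consumers pay $46, sellers receive $32, Q = 43. (Wedge: Pb − Ps = 14.)
Burden on consumers: $4; on sellers: $10. (They sum to $14.)
The less price-elastic side of the market bears the larger share of a per-unit tax.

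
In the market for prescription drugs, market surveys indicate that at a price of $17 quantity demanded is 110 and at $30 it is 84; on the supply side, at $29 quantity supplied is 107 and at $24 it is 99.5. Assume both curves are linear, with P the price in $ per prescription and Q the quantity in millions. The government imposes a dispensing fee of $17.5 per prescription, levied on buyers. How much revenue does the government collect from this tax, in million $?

Demand slope: (84 − 110)/(30 − 17) = -2, so Qd = 144 − 2P.
Supply slope: (99.5 − 107)/(24 − 29) = 1.5, so Qs = 1.5P + 63.5.
Before the tax: set 144 − 2P = 1.5P + 63.5 → P* = $23, Q* = 98.
With the tax collected from buyers, demand (in seller-price terms) shifts: Qd = 144 − 2(P + 17.5).
Solving gives Q = 83 with buyers paying $30.5 and sellers receiving $13 (the $17.5 wedge).
Revenue = t · Q = 17.5 · 83 = $1452.5.

Tax revenue = $1452.5 million.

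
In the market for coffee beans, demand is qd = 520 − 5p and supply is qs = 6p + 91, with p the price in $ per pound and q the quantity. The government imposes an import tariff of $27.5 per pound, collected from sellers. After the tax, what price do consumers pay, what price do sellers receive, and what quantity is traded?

Consumers pay $54; sellers receive $26.5; quantity = 250.

Before the tax: set 520 − 5p = 6p + 91 → p* = $39, q* = 325.
With the tax collected from sellers, supply shifts: qs = 6(p − 27.5) + 91.
New equilibrium: consumers pay $54, sellers receive $26.5, q = 250. (Wedge: pb − ps = 27.5.)
The less price-elastic side of the market bears the larger share of a per-unit tax.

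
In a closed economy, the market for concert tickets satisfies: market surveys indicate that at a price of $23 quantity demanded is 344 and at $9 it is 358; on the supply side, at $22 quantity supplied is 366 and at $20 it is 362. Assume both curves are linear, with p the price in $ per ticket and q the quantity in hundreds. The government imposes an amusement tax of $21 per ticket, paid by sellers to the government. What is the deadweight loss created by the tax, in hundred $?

Deadweight loss = $147 hundred.

Demand slope: (358 − 344)/(9 − 23) = -1, so qd = 367 − p.
Supply slope: (362 − 366)/(20 − 22) = 2, so qs = 2p + 322.
Without the tax, 367 − p = 2p + 322 gives 3p = 45, so p* = $15 and q* = 352.
With the tax collected from sellers, supply shifts: qs = 2(p − 21) + 322.
Solving gives q = 338 with consumers paying $29 and sellers receiving $8 (the $21 wedge).
Quantity falls by |ΔQ| = |352 − 338| = 14.
DWL = ½ · t · |ΔQ| = ½ · 21 · 14 = $147.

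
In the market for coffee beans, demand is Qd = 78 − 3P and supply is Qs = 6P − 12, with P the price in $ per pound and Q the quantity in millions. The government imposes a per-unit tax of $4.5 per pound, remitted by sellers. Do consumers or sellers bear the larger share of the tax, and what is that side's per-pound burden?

Without the tax, 78 − 3P = 6P − 12 gives 9P = 90, so P* = $10 and Q* = 48.
With the tax collected from sellers, supply shifts: Qs = 6(P − 4.5) − 12.
Solving gives Q = 39 with consumers paying $13 and sellers receiving $8.5 (the $4.5 wedge).
Per-pound burden: consumers $3, sellers $1.5.
Consumers take the larger share because demand is less price-elastic here (demand slope 3 vs supply slope 6).
The less price-elastic side of the market bears the larger share of a per-unit tax.

Consumers bear the larger share: $3 per pound.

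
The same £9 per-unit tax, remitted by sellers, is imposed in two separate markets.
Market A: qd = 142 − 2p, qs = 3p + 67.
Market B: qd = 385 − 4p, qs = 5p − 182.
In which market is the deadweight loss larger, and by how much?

Market A: pre-tax p* = £15, q* = 112; post-tax q = 101.2; deadweight loss = £48.6.
Market B: pre-tax p* = £63, q* = 133; post-tax q = 113; deadweight loss = £90.
Difference: £48.6 vs £90 → market B is larger by £41.4.

Market B, by £41.4.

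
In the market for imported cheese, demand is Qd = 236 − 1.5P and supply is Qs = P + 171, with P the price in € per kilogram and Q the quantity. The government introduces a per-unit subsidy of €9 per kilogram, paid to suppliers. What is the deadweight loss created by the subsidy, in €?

Deadweight loss = €24.3.

Without the subsidy, 236 − 1.5P = P + 171 gives 2.5P = 65, so P* = €26 and Q* = 197.
With a per-unit subsidy paid to suppliers, each receives P + 9 per unit sold, so supply becomes Qs = (P + 9) + 171.
New equilibrium: buyers pay €22.4, suppliers receive €31.4, Q = 202.4. (Wedge: Pb − Ps = −9.)
Quantity rises by |ΔQ| = |197 − 202.4| = 5.4.
DWL = ½ · t · |ΔQ| = ½ · 9 · 5.4 = €24.3.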